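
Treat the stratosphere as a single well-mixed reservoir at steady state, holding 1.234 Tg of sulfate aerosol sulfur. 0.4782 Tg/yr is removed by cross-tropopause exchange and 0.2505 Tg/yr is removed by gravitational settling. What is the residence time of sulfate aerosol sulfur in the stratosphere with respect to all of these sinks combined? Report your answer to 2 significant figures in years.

1.7 yr

Total removal flux = 0.4782 + 0.2505 = 0.72870 Tg/yr.
τ = M / ΣF_out = 1.234 / 0.72870 = 1.693 yr.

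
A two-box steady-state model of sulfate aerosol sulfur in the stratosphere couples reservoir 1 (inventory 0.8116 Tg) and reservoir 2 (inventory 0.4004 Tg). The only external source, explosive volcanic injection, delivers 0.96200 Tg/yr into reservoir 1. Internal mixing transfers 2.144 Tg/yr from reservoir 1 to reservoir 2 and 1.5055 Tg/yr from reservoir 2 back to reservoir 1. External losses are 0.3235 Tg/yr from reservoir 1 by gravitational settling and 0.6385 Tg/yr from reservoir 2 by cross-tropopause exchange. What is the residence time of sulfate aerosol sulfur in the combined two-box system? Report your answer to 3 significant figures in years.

1.26 yr

For the system as a whole, the A↔B exchange is internal and contributes nothing to the throughput; only the external sinks remove mass.
M_total = 0.8116 + 0.4004 = 1.2120 Tg.
ΣF_external_out = 0.3235 + 0.6385 = 0.96200 Tg/yr.
τ = M_total / ΣF_ext = 1.2120 / 0.96200 = 1.260 yr.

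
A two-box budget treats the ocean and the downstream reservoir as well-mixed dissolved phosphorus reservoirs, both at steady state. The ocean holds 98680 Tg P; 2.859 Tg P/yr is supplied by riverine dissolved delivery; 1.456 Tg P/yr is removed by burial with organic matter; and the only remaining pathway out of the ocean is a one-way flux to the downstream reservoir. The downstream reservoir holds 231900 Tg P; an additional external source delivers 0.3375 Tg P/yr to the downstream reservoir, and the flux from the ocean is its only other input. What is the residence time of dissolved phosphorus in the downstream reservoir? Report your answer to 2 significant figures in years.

Balance the ocean: ΣF_in = 2.8590 Tg P/yr.
Flux to the downstream reservoir = ΣF_in − (1.456) = 1.4030 Tg P/yr.
Total input to the downstream reservoir = 1.4030 + 0.3375 = 1.7405 Tg P/yr; at steady state this equals its total output.
τ = M / F = 231900 / 1.7405 = 133200 yr.

130000 yr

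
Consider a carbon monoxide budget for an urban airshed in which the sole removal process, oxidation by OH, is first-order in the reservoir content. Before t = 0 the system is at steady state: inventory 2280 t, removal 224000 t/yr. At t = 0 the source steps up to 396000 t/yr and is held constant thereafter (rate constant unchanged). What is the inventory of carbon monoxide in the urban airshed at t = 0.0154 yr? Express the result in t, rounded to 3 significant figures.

Residence time τ = M₀/F₀ = 0.01018 yr. The eventual steady state is M_∞ = M₀·(F₁/F₀) = 2280 × 396000/224000 = 4030.7 t.
The anomaly ΔM(t) = M(t) − M_∞ decays as ΔM₀·e^(−t/τ) with ΔM₀ = 2280 − 4030.7 = −1751 t.
At t = 0.0154 yr, e^(−t/τ) = e^(−1.513) = 0.2203, so ΔM = −385.6 t and M = 4030.7 − 385.6 = 3645.1 t.

3650 t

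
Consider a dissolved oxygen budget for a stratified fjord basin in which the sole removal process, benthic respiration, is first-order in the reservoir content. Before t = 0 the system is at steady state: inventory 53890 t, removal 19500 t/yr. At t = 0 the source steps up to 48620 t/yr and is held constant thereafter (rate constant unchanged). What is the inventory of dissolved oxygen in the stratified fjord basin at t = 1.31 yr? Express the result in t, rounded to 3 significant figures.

84300 t

Residence time τ = M₀/F₀ = 2.764 yr. The eventual steady state is M_∞ = M₀·(F₁/F₀) = 53890 × 48620/19500 = 134370 t.
The anomaly ΔM(t) = M(t) − M_∞ decays as ΔM₀·e^(−t/τ) with ΔM₀ = 53890 − 134370 = −80480 t.
At t = 1.31 yr, e^(−t/τ) = e^(−0.4740) = 0.6225, so ΔM = −50100 t and M = 134370 − 50100 = 84270 t.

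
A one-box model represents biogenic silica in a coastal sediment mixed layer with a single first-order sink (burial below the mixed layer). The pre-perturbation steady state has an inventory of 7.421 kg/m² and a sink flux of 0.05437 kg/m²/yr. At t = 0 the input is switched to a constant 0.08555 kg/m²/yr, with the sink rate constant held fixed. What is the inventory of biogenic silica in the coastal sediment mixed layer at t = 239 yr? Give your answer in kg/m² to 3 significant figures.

10.9 kg/m²

Residence time τ = M₀/F₀ = 136.5 yr. The eventual steady state is M_∞ = M₀·(F₁/F₀) = 7.421 × 0.08555/0.05437 = 11.677 kg/m².
The anomaly ΔM(t) = M(t) − M_∞ decays as ΔM₀·e^(−t/τ) with ΔM₀ = 7.421 − 11.677 = −4.256 kg/m².
At t = 239 yr, e^(−t/τ) = e^(−1.751) = 0.1736, so ΔM = −0.7388 kg/m² and M = 11.677 − 0.7388 = 10.938 kg/m².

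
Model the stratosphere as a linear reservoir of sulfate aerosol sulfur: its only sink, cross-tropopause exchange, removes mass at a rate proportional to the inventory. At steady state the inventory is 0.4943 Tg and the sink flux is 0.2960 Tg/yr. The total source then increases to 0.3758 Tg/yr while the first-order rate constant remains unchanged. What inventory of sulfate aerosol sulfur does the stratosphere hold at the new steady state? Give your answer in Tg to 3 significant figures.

0.628 Tg

Rate constant k = F/M = 0.2960 / 0.4943 = 0.5988 yr⁻¹.
At the new steady state, source = k·M_new ⇒ M_new = 0.3758 / 0.5988 = 0.6276 Tg.
(Equivalently M_new = M × F_new/F_old = 0.4943 × 0.3758/0.2960.)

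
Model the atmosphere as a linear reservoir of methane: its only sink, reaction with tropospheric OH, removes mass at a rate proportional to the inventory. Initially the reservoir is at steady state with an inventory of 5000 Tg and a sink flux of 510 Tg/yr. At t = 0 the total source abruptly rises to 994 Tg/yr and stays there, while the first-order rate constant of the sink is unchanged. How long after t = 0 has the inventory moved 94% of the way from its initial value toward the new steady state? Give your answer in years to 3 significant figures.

τ = M₀/F₀ = 5000/510 = 9.804 yr.
The remaining gap fraction is e^(−t/τ); 94% covered ⇒ e^(−t/τ) = 0.0600.
t = −τ ln(0.0600) = 9.804 × 2.813 = 27.58 yr.

27.6 yr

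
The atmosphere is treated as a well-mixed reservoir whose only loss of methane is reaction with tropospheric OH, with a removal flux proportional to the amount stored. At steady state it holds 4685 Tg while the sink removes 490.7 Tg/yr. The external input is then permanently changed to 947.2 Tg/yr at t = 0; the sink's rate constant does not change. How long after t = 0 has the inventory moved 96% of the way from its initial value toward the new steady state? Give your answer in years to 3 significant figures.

30.7 yr

τ = M₀/F₀ = 4685/490.7 = 9.548 yr.
The remaining gap fraction is e^(−t/τ); 96% covered ⇒ e^(−t/τ) = 0.0400.
t = −τ ln(0.0400) = 9.548 × 3.219 = 30.73 yr.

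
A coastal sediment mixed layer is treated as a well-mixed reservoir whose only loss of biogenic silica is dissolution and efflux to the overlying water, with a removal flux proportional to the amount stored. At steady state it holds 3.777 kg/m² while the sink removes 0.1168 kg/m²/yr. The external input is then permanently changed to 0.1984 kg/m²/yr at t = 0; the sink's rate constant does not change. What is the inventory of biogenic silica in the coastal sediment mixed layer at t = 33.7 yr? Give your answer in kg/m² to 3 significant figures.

5.49 kg/m²

The sink rate constant is k = F₀/M₀ = 0.1168/3.777 = 0.03092 yr⁻¹.
Solving dM/dt = F₁ − kM with M(0) = M₀ gives M(t) = F₁/k + (M₀ − F₁/k)·e^(−kt).
F₁/k = 0.1984/0.03092 = 6.4157 kg/m²; kt = 0.03092 × 33.7 = 1.042, e^(−kt) = 0.3527.
M(33.7) = 6.4157 + (3.777 − 6.4157) × 0.3527 = 6.4157 − 0.9307 = 5.4850 kg/m².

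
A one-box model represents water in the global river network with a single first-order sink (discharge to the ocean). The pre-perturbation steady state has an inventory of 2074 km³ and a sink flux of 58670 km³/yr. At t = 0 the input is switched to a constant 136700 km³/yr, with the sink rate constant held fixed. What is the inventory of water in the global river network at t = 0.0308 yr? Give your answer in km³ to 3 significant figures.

The sink rate constant is k = F₀/M₀ = 58670/2074 = 28.29 yr⁻¹.
Solving dM/dt = F₁ − kM with M(0) = M₀ gives M(t) = F₁/k + (M₀ − F₁/k)·e^(−kt).
F₁/k = 136700/28.29 = 4832.4 km³; kt = 28.29 × 0.0308 = 0.8713, e^(−kt) = 0.4184.
M(0.0308) = 4832.4 + (2074 − 4832.4) × 0.4184 = 4832.4 − 1154 = 3678.2 km³.

3680 km³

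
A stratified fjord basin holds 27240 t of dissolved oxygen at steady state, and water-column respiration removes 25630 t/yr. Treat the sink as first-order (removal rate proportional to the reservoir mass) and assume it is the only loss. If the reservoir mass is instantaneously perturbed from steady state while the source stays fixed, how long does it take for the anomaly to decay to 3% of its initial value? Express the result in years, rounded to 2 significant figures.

For a linear reservoir the anomaly decays as exp(−t/τ) with τ = M/F = 27240/25630 = 1.063 yr.
exp(−t/τ) = 0.03 ⇒ t = −τ ln(0.03) = 1.063 × 3.507 = 3.727 yr.

3.7 yr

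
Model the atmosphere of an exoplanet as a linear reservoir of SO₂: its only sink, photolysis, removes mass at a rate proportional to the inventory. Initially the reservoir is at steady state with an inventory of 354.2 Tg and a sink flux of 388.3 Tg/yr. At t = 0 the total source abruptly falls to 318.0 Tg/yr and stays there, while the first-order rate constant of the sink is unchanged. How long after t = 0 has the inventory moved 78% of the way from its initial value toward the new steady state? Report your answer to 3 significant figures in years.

1.38 yr

τ = M₀/F₀ = 354.2/388.3 = 0.9122 yr.
The remaining gap fraction is e^(−t/τ); 78% covered ⇒ e^(−t/τ) = 0.220.
t = −τ ln(0.220) = 0.9122 × 1.514 = 1.381 yr.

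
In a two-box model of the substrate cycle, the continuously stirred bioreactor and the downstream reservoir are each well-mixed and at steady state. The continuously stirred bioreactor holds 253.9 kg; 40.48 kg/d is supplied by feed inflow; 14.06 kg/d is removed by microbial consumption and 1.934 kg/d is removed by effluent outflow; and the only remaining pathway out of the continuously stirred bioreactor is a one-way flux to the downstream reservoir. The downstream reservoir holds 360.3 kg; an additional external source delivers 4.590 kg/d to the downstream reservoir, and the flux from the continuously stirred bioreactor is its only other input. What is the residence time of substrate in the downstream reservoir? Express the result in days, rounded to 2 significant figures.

Balance the continuously stirred bioreactor: ΣF_in = 40.480 kg/d.
Flux to the downstream reservoir = ΣF_in − (14.06 + 1.934) = 24.486 kg/d.
Total input to the downstream reservoir = 24.486 + 4.590 = 29.076 kg/d; at steady state this equals its total output.
τ = M / F = 360.3 / 29.076 = 12.39 d.

12 d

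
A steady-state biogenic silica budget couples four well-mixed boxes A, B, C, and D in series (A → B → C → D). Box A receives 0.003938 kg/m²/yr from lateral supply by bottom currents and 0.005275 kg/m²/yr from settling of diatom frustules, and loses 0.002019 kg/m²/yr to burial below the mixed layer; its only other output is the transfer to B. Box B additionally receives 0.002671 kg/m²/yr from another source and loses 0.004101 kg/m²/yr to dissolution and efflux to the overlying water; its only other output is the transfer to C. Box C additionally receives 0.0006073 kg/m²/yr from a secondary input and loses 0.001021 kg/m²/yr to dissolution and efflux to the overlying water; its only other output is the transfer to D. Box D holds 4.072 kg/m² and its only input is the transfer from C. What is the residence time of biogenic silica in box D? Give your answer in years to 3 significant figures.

Box A: F(A→B) = (0.003938 + 0.005275) − 0.002019 = 0.0071940 kg/m²/yr.
Box B: F(B→C) = (0.0071940 + 0.002671) − 0.004101 = 0.0057640 kg/m²/yr.
Box C: F(C→D) = (0.0057640 + 0.0006073) − 0.001021 = 0.0053503 kg/m²/yr.
Box D throughput = its input = 0.0053503 kg/m²/yr; τ = 4.072 / 0.0053503 = 761.1 yr.

761 yr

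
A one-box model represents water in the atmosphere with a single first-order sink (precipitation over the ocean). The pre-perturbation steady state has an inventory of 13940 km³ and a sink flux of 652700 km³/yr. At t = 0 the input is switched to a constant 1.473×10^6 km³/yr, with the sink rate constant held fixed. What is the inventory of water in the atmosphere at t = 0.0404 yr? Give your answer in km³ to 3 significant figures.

The sink rate constant is k = F₀/M₀ = 652700/13940 = 46.82 yr⁻¹.
Solving dM/dt = F₁ − kM with M(0) = M₀ gives M(t) = F₁/k + (M₀ − F₁/k)·e^(−kt).
F₁/k = 1.473×10^6/46.82 = 31460 km³; kt = 46.82 × 0.0404 = 1.892, e^(−kt) = 0.1508.
M(0.0404) = 31460 + (13940 − 31460) × 0.1508 = 31460 − 2642 = 28817 km³.

28800 km³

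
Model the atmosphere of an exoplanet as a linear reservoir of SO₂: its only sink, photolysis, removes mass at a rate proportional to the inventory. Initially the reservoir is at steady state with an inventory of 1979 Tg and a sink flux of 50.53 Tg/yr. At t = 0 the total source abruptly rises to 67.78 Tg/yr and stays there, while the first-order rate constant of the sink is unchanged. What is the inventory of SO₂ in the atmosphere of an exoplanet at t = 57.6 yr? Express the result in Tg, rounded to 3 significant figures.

2500 Tg

τ = M₀/F₀ = 1979/50.53 = 39.16 yr; rate constant k = 1/τ.
New steady state M_∞ = F₁/k = F₁·τ = 67.78 × 39.16 = 2654.6 Tg.
M(t) = M_∞ + (M₀ − M_∞)·e^(−t/τ); t/τ = 57.6/39.16 = 1.471, so e^(−t/τ) = 0.2298.
M(t) = 2654.6 − 675.6 × 0.2298 = 2499.4 Tg.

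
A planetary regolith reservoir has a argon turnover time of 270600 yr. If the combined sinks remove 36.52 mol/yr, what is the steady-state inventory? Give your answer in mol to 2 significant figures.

τ = M/F ⇒ M = τ × F = 270600 × 36.52 = 9.882×10^6 mol.

9.9×10^6 mol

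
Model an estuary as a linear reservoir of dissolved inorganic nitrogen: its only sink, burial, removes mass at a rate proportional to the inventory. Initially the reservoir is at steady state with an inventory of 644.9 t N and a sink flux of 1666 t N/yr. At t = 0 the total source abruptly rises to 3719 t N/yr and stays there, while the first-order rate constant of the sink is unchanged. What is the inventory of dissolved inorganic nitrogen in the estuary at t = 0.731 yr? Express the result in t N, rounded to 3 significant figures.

Residence time τ = M₀/F₀ = 0.3871 yr. The eventual steady state is M_∞ = M₀·(F₁/F₀) = 644.9 × 3719/1666 = 1439.6 t N.
The anomaly ΔM(t) = M(t) − M_∞ decays as ΔM₀·e^(−t/τ) with ΔM₀ = 644.9 − 1439.6 = −794.7 t N.
At t = 0.731 yr, e^(−t/τ) = e^(−1.888) = 0.1513, so ΔM = −120.2 t N and M = 1439.6 − 120.2 = 1319.4 t N.

1320 t N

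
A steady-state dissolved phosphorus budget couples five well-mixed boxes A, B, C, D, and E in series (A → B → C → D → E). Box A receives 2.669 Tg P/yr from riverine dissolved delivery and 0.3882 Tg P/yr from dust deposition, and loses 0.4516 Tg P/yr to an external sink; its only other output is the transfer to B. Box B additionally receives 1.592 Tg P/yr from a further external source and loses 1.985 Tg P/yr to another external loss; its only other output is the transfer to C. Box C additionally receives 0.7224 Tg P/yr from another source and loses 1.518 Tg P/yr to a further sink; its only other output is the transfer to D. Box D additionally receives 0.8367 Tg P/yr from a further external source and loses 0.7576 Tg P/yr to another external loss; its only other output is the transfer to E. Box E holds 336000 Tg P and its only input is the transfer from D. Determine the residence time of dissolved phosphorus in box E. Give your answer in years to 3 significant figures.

Box A: F(A→B) = (2.669 + 0.3882) − 0.4516 = 2.6056 Tg P/yr.
Box B: F(B→C) = (2.6056 + 1.592) − 1.985 = 2.2126 Tg P/yr.
Box C: F(C→D) = (2.2126 + 0.7224) − 1.518 = 1.4170 Tg P/yr.
Box D: F(D→E) = (1.4170 + 0.8367) − 0.7576 = 1.4961 Tg P/yr.
Box E throughput = its input = 1.4961 Tg P/yr; τ = 336000 / 1.4961 = 224600 yr.

225000 yr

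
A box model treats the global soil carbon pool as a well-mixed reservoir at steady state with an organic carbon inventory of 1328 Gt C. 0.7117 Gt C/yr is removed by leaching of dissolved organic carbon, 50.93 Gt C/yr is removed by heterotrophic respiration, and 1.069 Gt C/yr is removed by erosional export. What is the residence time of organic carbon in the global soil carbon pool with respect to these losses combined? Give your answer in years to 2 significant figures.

Total removal = 0.7117 + 50.93 + 1.069 = 52.711 Gt C/yr.
τ = M / ΣF_out = 1328 / 52.711 = 25.19 yr.

25 yr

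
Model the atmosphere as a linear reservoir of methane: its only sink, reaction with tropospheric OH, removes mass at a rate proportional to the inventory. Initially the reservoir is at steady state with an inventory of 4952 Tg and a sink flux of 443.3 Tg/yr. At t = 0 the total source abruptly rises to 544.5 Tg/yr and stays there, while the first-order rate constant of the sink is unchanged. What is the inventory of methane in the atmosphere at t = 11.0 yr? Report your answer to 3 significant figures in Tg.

Residence time τ = M₀/F₀ = 11.17 yr. The eventual steady state is M_∞ = M₀·(F₁/F₀) = 4952 × 544.5/443.3 = 6082.5 Tg.
The anomaly ΔM(t) = M(t) − M_∞ decays as ΔM₀·e^(−t/τ) with ΔM₀ = 4952 − 6082.5 = −1130 Tg.
At t = 11.0 yr, e^(−t/τ) = e^(−0.9847) = 0.3735, so ΔM = −422.3 Tg and M = 6082.5 − 422.3 = 5660.2 Tg.

5660 Tg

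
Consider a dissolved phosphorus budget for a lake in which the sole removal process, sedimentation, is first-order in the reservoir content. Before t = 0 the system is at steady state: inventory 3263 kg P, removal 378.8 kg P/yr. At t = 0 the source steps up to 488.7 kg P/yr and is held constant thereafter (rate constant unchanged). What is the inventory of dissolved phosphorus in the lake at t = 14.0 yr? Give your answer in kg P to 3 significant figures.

4020 kg P

The sink rate constant is k = F₀/M₀ = 378.8/3263 = 0.1161 yr⁻¹.
Solving dM/dt = F₁ − kM with M(0) = M₀ gives M(t) = F₁/k + (M₀ − F₁/k)·e^(−kt).
F₁/k = 488.7/0.1161 = 4209.7 kg P; kt = 0.1161 × 14.0 = 1.625, e^(−kt) = 0.1969.
M(14.0) = 4209.7 + (3263 − 4209.7) × 0.1969 = 4209.7 − 186.4 = 4023.3 kg P.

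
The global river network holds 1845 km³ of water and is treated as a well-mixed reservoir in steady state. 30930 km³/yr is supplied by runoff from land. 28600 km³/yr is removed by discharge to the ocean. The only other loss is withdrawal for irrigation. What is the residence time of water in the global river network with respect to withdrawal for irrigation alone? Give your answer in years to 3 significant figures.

0.792 yr

At steady state ΣF_in = ΣF_out.
ΣF_in = 30930 km³/yr.
Withdrawal for irrigation flux = ΣF_in − (28600) = 30930 − 28600 = 2330 km³/yr.
τ = M / F = 1845 / 2330 = 0.7918 yr.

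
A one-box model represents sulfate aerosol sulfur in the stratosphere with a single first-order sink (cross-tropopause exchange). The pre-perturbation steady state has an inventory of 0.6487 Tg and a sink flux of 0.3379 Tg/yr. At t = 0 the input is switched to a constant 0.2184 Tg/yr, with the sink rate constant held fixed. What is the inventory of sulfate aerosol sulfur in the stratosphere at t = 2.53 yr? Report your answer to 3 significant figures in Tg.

0.481 Tg

Residence time τ = M₀/F₀ = 1.920 yr. The eventual steady state is M_∞ = M₀·(F₁/F₀) = 0.6487 × 0.2184/0.3379 = 0.41928 Tg.
The anomaly ΔM(t) = M(t) − M_∞ decays as ΔM₀·e^(−t/τ) with ΔM₀ = 0.6487 − 0.41928 = 0.2294 Tg.
At t = 2.53 yr, e^(−t/τ) = e^(−1.318) = 0.2677, so ΔM = 0.06142 Tg and M = 0.41928 + 0.06142 = 0.48070 Tg.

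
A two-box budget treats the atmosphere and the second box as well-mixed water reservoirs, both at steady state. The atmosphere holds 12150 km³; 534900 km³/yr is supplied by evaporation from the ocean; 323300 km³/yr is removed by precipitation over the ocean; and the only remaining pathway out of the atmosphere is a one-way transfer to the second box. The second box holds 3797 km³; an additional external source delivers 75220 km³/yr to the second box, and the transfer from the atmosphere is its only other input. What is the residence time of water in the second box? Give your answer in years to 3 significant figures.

0.0132 yr

Balance the atmosphere: ΣF_in = 534900 km³/yr.
Transfer to the second box = ΣF_in − (323300) = 211600 km³/yr.
Total input to the second box = 211600 + 75220 = 286820 km³/yr; at steady state this equals its total output.
τ = M / F = 3797 / 286820 = 0.01324 yr.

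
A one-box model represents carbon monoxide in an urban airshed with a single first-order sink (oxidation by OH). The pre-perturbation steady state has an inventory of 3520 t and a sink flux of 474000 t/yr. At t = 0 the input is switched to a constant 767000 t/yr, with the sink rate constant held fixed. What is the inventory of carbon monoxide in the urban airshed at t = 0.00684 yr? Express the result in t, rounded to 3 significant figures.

4830 t

The sink rate constant is k = F₀/M₀ = 474000/3520 = 134.7 yr⁻¹.
Solving dM/dt = F₁ − kM with M(0) = M₀ gives M(t) = F₁/k + (M₀ − F₁/k)·e^(−kt).
F₁/k = 767000/134.7 = 5695.9 t; kt = 134.7 × 0.00684 = 0.9211, e^(−kt) = 0.3981.
M(0.00684) = 5695.9 + (3520 − 5695.9) × 0.3981 = 5695.9 − 866.2 = 4829.7 t.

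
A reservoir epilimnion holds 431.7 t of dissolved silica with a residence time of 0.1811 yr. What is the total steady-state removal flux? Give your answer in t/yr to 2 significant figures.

F = M / τ = 431.7 / 0.1811 = 2384 t/yr.

2400 t/yr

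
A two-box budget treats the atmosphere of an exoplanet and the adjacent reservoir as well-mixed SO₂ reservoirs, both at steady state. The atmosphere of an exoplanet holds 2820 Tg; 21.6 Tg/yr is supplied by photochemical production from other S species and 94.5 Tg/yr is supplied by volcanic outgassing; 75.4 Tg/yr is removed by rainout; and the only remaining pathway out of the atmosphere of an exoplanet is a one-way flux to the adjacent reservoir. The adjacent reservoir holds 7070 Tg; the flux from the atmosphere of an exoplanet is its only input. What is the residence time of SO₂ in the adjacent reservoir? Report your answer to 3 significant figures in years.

Balance the atmosphere of an exoplanet: ΣF_in = 21.6 + 94.5 = 116.10 Tg/yr.
Flux to the adjacent reservoir = ΣF_in − (75.4) = 40.700 Tg/yr.
At steady state the output of the adjacent reservoir equals its input, 40.700 Tg/yr.
τ = M / F = 7070 / 40.700 = 173.7 yr.

174 yr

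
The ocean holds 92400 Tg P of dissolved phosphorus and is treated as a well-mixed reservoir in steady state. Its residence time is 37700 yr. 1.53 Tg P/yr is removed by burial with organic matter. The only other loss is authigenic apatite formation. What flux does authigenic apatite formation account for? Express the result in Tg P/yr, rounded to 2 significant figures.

0.92 Tg P/yr

Total removal F = M/τ = 92400 / 37700 = 2.451 Tg P/yr.
Authigenic apatite formation = F − (1.53) = 2.451 − 1.530 = 0.9209 Tg P/yr.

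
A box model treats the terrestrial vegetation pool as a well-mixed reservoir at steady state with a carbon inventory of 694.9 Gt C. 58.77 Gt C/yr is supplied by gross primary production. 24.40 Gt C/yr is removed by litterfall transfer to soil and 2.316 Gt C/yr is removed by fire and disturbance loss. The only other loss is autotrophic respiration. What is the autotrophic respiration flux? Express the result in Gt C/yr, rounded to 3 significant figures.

32.1 Gt C/yr

At steady state ΣF_in = ΣF_out.
ΣF_in = 58.770 Gt C/yr.
Autotrophic respiration flux = ΣF_in − (24.40 + 2.316) = 58.770 − 26.72 = 32.05 Gt C/yr.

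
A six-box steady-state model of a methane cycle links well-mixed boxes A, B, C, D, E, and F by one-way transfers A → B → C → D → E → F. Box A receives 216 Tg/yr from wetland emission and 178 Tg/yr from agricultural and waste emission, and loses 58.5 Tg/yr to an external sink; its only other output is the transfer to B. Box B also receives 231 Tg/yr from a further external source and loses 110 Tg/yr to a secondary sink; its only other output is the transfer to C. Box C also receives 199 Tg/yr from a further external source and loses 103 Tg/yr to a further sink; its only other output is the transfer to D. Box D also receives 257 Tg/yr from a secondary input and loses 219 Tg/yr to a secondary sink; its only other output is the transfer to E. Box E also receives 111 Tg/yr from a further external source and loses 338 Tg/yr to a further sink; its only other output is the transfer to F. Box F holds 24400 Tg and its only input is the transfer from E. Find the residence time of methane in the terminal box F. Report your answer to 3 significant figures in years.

67.1 yr

Box A: F(A→B) = (216 + 178) − 58.5 = 335.50 Tg/yr.
Box B: F(B→C) = (335.50 + 231) − 110 = 456.50 Tg/yr.
Box C: F(C→D) = (456.50 + 199) − 103 = 552.50 Tg/yr.
Box D: F(D→E) = (552.50 + 257) − 219 = 590.50 Tg/yr.
Box E: F(E→F) = (590.50 + 111) − 338 = 363.50 Tg/yr.
Box F throughput = its input = 363.50 Tg/yr; τ = 24400 / 363.50 = 67.13 yr.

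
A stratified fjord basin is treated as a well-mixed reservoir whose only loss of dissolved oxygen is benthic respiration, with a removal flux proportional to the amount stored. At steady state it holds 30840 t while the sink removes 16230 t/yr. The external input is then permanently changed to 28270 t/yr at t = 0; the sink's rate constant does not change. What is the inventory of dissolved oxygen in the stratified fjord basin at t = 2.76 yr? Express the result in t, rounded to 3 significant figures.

48400 t

τ = M₀/F₀ = 30840/16230 = 1.900 yr; rate constant k = 1/τ.
New steady state M_∞ = F₁/k = F₁·τ = 28270 × 1.900 = 53718 t.
M(t) = M_∞ + (M₀ − M_∞)·e^(−t/τ); t/τ = 2.76/1.900 = 1.452, so e^(−t/τ) = 0.2340.
M(t) = 53718 − 22880 × 0.2340 = 48365 t.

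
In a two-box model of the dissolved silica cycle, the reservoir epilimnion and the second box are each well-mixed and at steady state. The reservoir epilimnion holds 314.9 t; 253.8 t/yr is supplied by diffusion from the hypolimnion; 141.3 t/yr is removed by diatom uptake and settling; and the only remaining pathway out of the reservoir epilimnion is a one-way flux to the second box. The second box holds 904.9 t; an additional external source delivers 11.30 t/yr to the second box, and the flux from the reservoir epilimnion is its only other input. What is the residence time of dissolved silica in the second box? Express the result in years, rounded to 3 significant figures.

Balance the reservoir epilimnion: ΣF_in = 253.80 t/yr.
Flux to the second box = ΣF_in − (141.3) = 112.50 t/yr.
Total input to the second box = 112.50 + 11.30 = 123.80 t/yr; at steady state this equals its total output.
τ = M / F = 904.9 / 123.80 = 7.309 yr.

7.31 yr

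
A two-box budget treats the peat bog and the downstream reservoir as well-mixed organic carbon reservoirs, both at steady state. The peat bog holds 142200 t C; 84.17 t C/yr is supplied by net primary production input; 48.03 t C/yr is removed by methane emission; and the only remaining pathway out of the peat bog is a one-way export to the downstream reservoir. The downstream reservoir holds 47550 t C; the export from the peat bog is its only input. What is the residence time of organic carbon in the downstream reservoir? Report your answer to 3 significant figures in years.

Balance the peat bog: ΣF_in = 84.170 t C/yr.
Export to the downstream reservoir = ΣF_in − (48.03) = 36.140 t C/yr.
At steady state the output of the downstream reservoir equals its input, 36.140 t C/yr.
τ = M / F = 47550 / 36.140 = 1316 yr.

1320 yr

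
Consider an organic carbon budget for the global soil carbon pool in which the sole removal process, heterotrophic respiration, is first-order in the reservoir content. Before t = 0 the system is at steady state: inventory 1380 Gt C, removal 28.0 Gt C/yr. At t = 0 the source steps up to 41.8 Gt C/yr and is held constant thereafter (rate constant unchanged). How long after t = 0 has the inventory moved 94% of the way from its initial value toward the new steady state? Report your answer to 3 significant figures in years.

139 yr

τ = M₀/F₀ = 1380/28.0 = 49.29 yr.
The remaining gap fraction is e^(−t/τ); 94% covered ⇒ e^(−t/τ) = 0.0600.
t = −τ ln(0.0600) = 49.29 × 2.813 = 138.7 yr.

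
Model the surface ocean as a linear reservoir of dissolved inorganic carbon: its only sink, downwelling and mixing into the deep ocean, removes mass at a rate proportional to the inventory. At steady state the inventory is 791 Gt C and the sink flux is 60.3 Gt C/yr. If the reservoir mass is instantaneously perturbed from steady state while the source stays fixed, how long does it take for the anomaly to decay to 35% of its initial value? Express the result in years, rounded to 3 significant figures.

13.8 yr

For a linear reservoir the anomaly decays as exp(−t/τ) with τ = M/F = 791/60.3 = 13.12 yr.
exp(−t/τ) = 0.35 ⇒ t = −τ ln(0.35) = 13.12 × 1.050 = 13.77 yr.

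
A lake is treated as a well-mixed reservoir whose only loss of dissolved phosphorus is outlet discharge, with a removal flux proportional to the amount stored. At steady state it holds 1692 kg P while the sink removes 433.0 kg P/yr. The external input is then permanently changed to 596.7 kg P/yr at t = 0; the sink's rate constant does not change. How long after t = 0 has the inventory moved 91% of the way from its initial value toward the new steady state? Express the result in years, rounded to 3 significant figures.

τ = M₀/F₀ = 1692/433.0 = 3.908 yr.
The remaining gap fraction is e^(−t/τ); 91% covered ⇒ e^(−t/τ) = 0.0900.
t = −τ ln(0.0900) = 3.908 × 2.408 = 9.409 yr.

9.41 yr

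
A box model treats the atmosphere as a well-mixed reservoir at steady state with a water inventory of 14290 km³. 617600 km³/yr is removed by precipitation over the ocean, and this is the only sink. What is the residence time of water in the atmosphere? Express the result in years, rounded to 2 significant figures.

τ = M / F = 14290 / 617600 = 0.02314 yr.

0.023 yr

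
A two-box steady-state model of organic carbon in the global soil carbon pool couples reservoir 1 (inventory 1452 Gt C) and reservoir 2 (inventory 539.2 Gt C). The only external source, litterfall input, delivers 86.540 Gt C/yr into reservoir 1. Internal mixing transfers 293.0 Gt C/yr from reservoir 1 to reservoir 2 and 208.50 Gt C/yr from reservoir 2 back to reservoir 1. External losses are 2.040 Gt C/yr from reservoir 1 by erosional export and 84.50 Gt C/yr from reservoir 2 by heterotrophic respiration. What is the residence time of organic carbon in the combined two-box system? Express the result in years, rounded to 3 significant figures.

23.0 yr

For the system as a whole, the A↔B exchange is internal and contributes nothing to the throughput; only the external sinks remove mass.
M_total = 1452 + 539.2 = 1991.2 Gt C.
ΣF_external_out = 2.040 + 84.50 = 86.540 Gt C/yr.
τ = M_total / ΣF_ext = 1991.2 / 86.540 = 23.01 yr.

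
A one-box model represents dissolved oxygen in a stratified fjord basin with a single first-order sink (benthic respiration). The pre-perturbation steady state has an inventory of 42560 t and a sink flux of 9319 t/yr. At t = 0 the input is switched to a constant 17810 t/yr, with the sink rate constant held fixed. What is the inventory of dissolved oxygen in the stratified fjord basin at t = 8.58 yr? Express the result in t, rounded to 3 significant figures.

75400 t

τ = M₀/F₀ = 42560/9319 = 4.567 yr; rate constant k = 1/τ.
New steady state M_∞ = F₁/k = F₁·τ = 17810 × 4.567 = 81339 t.
M(t) = M_∞ + (M₀ − M_∞)·e^(−t/τ); t/τ = 8.58/4.567 = 1.879, so e^(−t/τ) = 0.1528.
M(t) = 81339 − 38780 × 0.1528 = 75414 t.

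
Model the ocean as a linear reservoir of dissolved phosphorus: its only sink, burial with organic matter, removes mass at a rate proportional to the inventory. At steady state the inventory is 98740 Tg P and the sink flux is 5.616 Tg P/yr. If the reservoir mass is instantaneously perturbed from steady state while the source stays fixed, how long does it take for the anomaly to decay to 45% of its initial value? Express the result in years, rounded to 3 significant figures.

For a linear reservoir the anomaly decays as exp(−t/τ) with τ = M/F = 98740/5.616 = 17580 yr.
exp(−t/τ) = 0.45 ⇒ t = −τ ln(0.45) = 17580 × 0.7985 = 14040 yr.

14000 yr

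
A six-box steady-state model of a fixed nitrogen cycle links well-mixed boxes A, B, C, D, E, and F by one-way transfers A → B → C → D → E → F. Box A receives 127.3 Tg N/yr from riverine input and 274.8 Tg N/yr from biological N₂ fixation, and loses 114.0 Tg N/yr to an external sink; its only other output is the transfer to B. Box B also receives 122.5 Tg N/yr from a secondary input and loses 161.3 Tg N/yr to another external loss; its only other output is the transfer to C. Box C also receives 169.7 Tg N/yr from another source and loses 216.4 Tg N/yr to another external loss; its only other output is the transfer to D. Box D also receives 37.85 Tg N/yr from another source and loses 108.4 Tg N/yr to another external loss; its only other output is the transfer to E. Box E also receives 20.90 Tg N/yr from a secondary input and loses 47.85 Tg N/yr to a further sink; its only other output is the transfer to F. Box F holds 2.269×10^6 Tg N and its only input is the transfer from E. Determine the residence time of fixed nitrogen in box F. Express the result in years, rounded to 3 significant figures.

21600 yr

Box A: F(A→B) = (127.3 + 274.8) − 114.0 = 288.10 Tg N/yr.
Box B: F(B→C) = (288.10 + 122.5) − 161.3 = 249.30 Tg N/yr.
Box C: F(C→D) = (249.30 + 169.7) − 216.4 = 202.60 Tg N/yr.
Box D: F(D→E) = (202.60 + 37.85) − 108.4 = 132.05 Tg N/yr.
Box E: F(E→F) = (132.05 + 20.90) − 47.85 = 105.10 Tg N/yr.
Box F throughput = its input = 105.10 Tg N/yr; τ = 2.269×10^6 / 105.10 = 21590 yr.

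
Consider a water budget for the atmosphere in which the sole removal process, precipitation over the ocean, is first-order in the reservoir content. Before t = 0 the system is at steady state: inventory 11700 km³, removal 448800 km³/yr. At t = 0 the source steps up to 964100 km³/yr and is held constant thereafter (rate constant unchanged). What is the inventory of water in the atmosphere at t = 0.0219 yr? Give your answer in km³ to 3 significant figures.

19300 km³

Residence time τ = M₀/F₀ = 0.02607 yr. The eventual steady state is M_∞ = M₀·(F₁/F₀) = 11700 × 964100/448800 = 25134 km³.
The anomaly ΔM(t) = M(t) − M_∞ decays as ΔM₀·e^(−t/τ) with ΔM₀ = 11700 − 25134 = −13430 km³.
At t = 0.0219 yr, e^(−t/τ) = e^(−0.8401) = 0.4317, so ΔM = −5799 km³ and M = 25134 − 5799 = 19335 km³.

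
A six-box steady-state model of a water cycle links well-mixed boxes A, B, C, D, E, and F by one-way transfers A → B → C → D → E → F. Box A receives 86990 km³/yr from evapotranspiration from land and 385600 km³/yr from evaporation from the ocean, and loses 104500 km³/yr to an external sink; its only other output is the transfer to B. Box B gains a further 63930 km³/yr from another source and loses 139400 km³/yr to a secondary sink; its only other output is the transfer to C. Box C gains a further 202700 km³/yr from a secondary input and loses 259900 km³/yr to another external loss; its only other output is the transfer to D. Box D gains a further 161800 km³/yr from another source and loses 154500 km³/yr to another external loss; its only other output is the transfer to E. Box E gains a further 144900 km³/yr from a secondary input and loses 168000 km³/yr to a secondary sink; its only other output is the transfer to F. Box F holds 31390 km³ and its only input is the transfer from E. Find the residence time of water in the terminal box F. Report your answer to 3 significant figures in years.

0.143 yr

Box A: F(A→B) = (86990 + 385600) − 104500 = 368090 km³/yr.
Box B: F(B→C) = (368090 + 63930) − 139400 = 292620 km³/yr.
Box C: F(C→D) = (292620 + 202700) − 259900 = 235420 km³/yr.
Box D: F(D→E) = (235420 + 161800) − 154500 = 242720 km³/yr.
Box E: F(E→F) = (242720 + 144900) − 168000 = 219620 km³/yr.
Box F throughput = its input = 219620 km³/yr; τ = 31390 / 219620 = 0.1429 yr.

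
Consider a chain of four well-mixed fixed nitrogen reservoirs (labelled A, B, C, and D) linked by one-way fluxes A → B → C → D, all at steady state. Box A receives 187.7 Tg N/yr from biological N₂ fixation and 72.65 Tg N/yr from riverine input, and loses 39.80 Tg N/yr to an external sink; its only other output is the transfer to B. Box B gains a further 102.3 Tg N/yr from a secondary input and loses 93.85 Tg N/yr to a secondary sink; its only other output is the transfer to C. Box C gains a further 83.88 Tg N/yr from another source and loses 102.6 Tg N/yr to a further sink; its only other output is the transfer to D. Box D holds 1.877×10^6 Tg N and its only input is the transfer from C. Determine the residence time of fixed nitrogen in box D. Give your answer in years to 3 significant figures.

Box A: F(A→B) = (187.7 + 72.65) − 39.80 = 220.55 Tg N/yr.
Box B: F(B→C) = (220.55 + 102.3) − 93.85 = 229.00 Tg N/yr.
Box C: F(C→D) = (229.00 + 83.88) − 102.6 = 210.28 Tg N/yr.
Box D throughput = its input = 210.28 Tg N/yr; τ = 1.877×10^6 / 210.28 = 8926 yr.

8930 yr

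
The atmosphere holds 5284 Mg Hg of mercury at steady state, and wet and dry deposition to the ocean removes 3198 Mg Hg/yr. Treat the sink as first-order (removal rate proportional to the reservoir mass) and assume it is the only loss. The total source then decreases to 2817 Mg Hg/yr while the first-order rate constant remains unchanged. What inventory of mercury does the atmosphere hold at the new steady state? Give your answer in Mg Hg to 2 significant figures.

Rate constant k = F/M = 3198 / 5284 = 0.6052 yr⁻¹.
At the new steady state, source = k·M_new ⇒ M_new = 2817 / 0.6052 = 4654 Mg Hg.
(Equivalently M_new = M × F_new/F_old = 5284 × 2817/3198.)

4700 Mg Hg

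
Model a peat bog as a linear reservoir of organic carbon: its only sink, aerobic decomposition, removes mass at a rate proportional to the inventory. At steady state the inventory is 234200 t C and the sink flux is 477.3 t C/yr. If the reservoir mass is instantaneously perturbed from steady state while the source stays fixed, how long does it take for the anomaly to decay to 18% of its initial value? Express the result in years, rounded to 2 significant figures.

For a linear reservoir the anomaly decays as exp(−t/τ) with τ = M/F = 234200/477.3 = 490.7 yr.
exp(−t/τ) = 0.18 ⇒ t = −τ ln(0.18) = 490.7 × 1.715 = 841.4 yr.

840 yr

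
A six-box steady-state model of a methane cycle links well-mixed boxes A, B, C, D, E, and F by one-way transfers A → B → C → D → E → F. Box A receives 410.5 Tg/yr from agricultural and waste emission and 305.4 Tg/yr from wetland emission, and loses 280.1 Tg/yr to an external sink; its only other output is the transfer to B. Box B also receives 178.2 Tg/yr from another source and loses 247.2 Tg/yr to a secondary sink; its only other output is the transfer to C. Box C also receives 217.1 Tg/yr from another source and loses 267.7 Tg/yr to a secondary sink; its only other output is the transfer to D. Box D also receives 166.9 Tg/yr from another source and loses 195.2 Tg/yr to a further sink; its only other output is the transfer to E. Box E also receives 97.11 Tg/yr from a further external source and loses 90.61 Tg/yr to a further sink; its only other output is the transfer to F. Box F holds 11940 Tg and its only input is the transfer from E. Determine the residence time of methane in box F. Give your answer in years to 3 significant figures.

40.6 yr

Box A: F(A→B) = (410.5 + 305.4) − 280.1 = 435.80 Tg/yr.
Box B: F(B→C) = (435.80 + 178.2) − 247.2 = 366.80 Tg/yr.
Box C: F(C→D) = (366.80 + 217.1) − 267.7 = 316.20 Tg/yr.
Box D: F(D→E) = (316.20 + 166.9) − 195.2 = 287.90 Tg/yr.
Box E: F(E→F) = (287.90 + 97.11) − 90.61 = 294.40 Tg/yr.
Box F throughput = its input = 294.40 Tg/yr; τ = 11940 / 294.40 = 40.56 yr.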